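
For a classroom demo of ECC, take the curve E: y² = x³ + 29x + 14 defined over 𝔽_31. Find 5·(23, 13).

(29, 17)

Write G = (23, 13).
Double-and-add on 5 = (101)₂. Start with G = (23, 13) for the leading 1-bit.
double: tangent at (23, 13): λ = (3·23² + 29)/(2·13) ≡ 4/26. 26⁻¹ ≡ 6 (mod 31), so λ ≡ 4·6 ≡ 24.
  x = λ² - 23 - 23 = 576 - 46 ≡ 3; y = λ·(23 - 3) - 13 ≡ 2. → (3, 2)
double: tangent at (3, 2): λ = (3·3² + 29)/(2·2) ≡ 25/4. 4⁻¹ ≡ 8 (mod 31), so λ ≡ 25·8 ≡ 14.
  x = λ² - 3 - 3 = 196 - 6 ≡ 4; y = λ·(3 - 4) - 2 ≡ 15. → (4, 15)
add G: (4, 15) + (23, 13). λ = (13 - 15)/(23 - 4) ≡ 29/19 mod 31. 19⁻¹ ≡ 18 (mod 31), so λ ≡ 26.
  x = λ² - 4 - 23 = 676 - 27 ≡ 29; y = λ·(4 - 29) - 15 ≡ 17. → (29, 17)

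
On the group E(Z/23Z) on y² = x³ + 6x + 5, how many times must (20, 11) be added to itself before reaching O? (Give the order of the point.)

2P: tangent at (20, 11): λ = (3·20² + 6)/(2·11) ≡ 10/22. 22⁻¹ ≡ 22 (mod 23), so λ ≡ 10·22 ≡ 13.
  x = λ² - 20 - 20 = 169 - 40 ≡ 14; y = λ·(20 - 14) - 11 ≡ 21. → (14, 21)
3P: (14, 21) + (20, 11). λ = (11 - 21)/(20 - 14) ≡ 13/6 mod 23. 6⁻¹ ≡ 4 (mod 23) since 6·4 = 24 ≡ 1, so λ ≡ 6.
  x = λ² - 14 - 20 = 36 - 34 ≡ 2; y = λ·(14 - 2) - 21 ≡ 5. → (2, 5)
4P: (2, 5) + (20, 11). λ = (11 - 5)/(20 - 2) ≡ 6/18 mod 23. 18⁻¹ ≡ 9 (mod 23), so λ ≡ 8.
  x = λ² - 2 - 20 = 64 - 22 ≡ 19; y = λ·(2 - 19) - 5 ≡ 20. → (19, 20)
5P: (19, 20) + (20, 11). λ = (11 - 20)/(20 - 19) ≡ 14/1 mod 23. 1⁻¹ ≡ 1 (mod 23), so λ ≡ 14.
  x = λ² - 19 - 20 = 196 - 39 ≡ 19; y = λ·(19 - 19) - 20 ≡ 3. → (19, 3)
6P: (19, 3) + (20, 11). λ = (11 - 3)/(20 - 19) ≡ 8/1 mod 23. 1⁻¹ ≡ 1 (mod 23), so λ ≡ 8.
  x = λ² - 19 - 20 = 64 - 39 ≡ 2; y = λ·(19 - 2) - 3 ≡ 18. → (2, 18)
7P: (2, 18) + (20, 11). λ = (11 - 18)/(20 - 2) ≡ 16/18 mod 23. 18⁻¹ ≡ 9 (mod 23) since 18·9 = 162 ≡ 1, so λ ≡ 6.
  x = λ² - 2 - 20 = 36 - 22 ≡ 14; y = λ·(2 - 14) - 18 ≡ 2. → (14, 2)
8P: (14, 2) + (20, 11). λ = (11 - 2)/(20 - 14) ≡ 9/6 mod 23. 6⁻¹ ≡ 4 (mod 23) since 6·4 = 24 ≡ 1, so λ ≡ 13.
  x = λ² - 14 - 20 = 169 - 34 ≡ 20; y = λ·(14 - 20) - 2 ≡ 12. → (20, 12)
9P: (20, 12) + (20, 11): same x and y₁ ≡ -y₂, so the sum is O.
9P = O, so the order is 9.

9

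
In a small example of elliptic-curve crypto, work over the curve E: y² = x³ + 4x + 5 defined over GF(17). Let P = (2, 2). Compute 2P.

tangent at (2, 2): λ = (3·2² + 4)/(2·2) ≡ 16/4. 4⁻¹ ≡ 13 (mod 17), so λ ≡ 16·13 ≡ 4.
  x = λ² - 2 - 2 = 16 - 4 ≡ 12; y = λ·(2 - 12) - 2 ≡ 9. → (12, 9)

(12, 9)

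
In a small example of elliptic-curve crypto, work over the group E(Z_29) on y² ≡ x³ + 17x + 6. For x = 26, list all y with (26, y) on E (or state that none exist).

x³ + 17x + 6 = 18024 ≡ 15 (mod 29).
15 is a non-residue mod 29; no y exists.

none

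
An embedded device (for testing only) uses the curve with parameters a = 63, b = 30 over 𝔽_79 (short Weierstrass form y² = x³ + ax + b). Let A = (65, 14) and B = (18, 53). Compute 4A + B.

(38, 10)

First 4A:
Double-and-add on 4 = (100)₂. Start with A = (65, 14) for the leading 1-bit.
double: tangent at (65, 14): λ = (3·65² + 63)/(2·14) ≡ 19/28. 28⁻¹ ≡ 48 (mod 79) since 28·48 = 1344 ≡ 1, so λ ≡ 19·48 ≡ 43.
  x = λ² - 65 - 65 = 1849 - 130 ≡ 60; y = λ·(65 - 60) - 14 ≡ 43. → (60, 43)
double: tangent at (60, 43): λ = (3·60² + 63)/(2·43) ≡ 40/7. 7⁻¹ ≡ 34 (mod 79), so λ ≡ 40·34 ≡ 17.
  x = λ² - 60 - 60 = 289 - 120 ≡ 11; y = λ·(60 - 11) - 43 ≡ 0. → (11, 0)
4A = (11, 0).
Finally 4A + B:
(11, 0) + (18, 53). λ = (53 - 0)/(18 - 11) ≡ 53/7 mod 79. 7⁻¹ ≡ 34 (mod 79), so λ ≡ 64.
  x = λ² - 11 - 18 = 4096 - 29 ≡ 38; y = λ·(11 - 38) - 0 ≡ 10. → (38, 10)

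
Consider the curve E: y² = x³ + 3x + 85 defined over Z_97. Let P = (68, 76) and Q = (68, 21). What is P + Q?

The two points share x = 68 and their y-coordinates satisfy 76 + 21 ≡ 0 (mod 97), so they are inverses. Their sum is the point at infinity.

O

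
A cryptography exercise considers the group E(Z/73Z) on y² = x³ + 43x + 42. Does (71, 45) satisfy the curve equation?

y² = 45² ≡ 54; x³ + 43x + 42 = 361006 ≡ 21 (mod 73). 54 ≠ 21.

no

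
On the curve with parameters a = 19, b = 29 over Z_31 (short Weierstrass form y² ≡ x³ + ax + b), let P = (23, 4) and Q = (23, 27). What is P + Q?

O

The two points share x = 23 and their y-coordinates satisfy 4 + 27 ≡ 0 (mod 31), so they are inverses. Their sum is O.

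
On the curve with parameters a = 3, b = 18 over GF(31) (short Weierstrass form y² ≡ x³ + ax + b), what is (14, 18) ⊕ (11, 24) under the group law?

(14, 18) + (11, 24). λ = (24 - 18)/(11 - 14) ≡ 6/28 mod 31. 28⁻¹ ≡ 10 (mod 31), so λ ≡ 29.
  x = λ² - 14 - 11 = 841 - 25 ≡ 10; y = λ·(14 - 10) - 18 ≡ 5. → (10, 5)

(10, 5)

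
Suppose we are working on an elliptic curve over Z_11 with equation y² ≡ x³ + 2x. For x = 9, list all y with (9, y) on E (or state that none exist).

x³ + 2x + 0 = 747 ≡ 10 (mod 11).
10 is a non-residue mod 11; no y exists.

none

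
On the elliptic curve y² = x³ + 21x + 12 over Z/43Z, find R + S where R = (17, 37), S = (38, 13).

(17, 37) + (38, 13). λ = (13 - 37)/(38 - 17) ≡ 19/21 mod 43. 21⁻¹ ≡ 41 (mod 43) since 21·41 = 861 ≡ 1, so λ ≡ 5.
  x = λ² - 17 - 38 = 25 - 55 ≡ 13; y = λ·(17 - 13) - 37 ≡ 26. → (13, 26)

(13, 26)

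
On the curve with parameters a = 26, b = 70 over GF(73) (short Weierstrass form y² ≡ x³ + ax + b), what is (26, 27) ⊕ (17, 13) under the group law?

(18, 26)

(26, 27) + (17, 13). λ = (13 - 27)/(17 - 26) ≡ 59/64 mod 73. 64⁻¹ ≡ 8 (mod 73), so λ ≡ 34.
  x = λ² - 26 - 17 = 1156 - 43 ≡ 18; y = λ·(26 - 18) - 27 ≡ 26. → (18, 26)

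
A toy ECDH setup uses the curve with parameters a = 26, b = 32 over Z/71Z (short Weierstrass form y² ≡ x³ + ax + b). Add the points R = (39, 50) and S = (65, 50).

(38, 21)

(39, 50) + (65, 50). λ = (50 - 50)/(65 - 39) ≡ 0/26 mod 71. 26⁻¹ ≡ 41 (mod 71), so λ ≡ 0.
  x = λ² - 39 - 65 = 0 - 104 ≡ 38; y = λ·(39 - 38) - 50 ≡ 21. → (38, 21)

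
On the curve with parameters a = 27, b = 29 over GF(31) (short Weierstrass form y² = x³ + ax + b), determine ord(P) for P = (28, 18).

2P: tangent at (28, 18): λ = (3·28² + 27)/(2·18) ≡ 23/5. 5⁻¹ ≡ 25 (mod 31), so λ ≡ 23·25 ≡ 17.
  x = λ² - 28 - 28 = 289 - 56 ≡ 16; y = λ·(28 - 16) - 18 ≡ 0. → (16, 0)
3P: (16, 0) + (28, 18). λ = (18 - 0)/(28 - 16) ≡ 18/12 mod 31. 12⁻¹ ≡ 13 (mod 31) since 12·13 = 156 ≡ 1, so λ ≡ 17.
  x = λ² - 16 - 28 = 289 - 44 ≡ 28; y = λ·(16 - 28) - 0 ≡ 13. → (28, 13)
4P: (28, 13) + (28, 18): same x and y₁ ≡ -y₂, so the sum is 𝒪.
4P = 𝒪, so the order is 4.

4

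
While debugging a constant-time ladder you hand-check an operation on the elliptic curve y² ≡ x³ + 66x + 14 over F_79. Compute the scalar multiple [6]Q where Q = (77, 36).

(23, 43)

Double-and-add on 6 = (110)₂. Start with Q = (77, 36) for the leading 1-bit.
double: tangent at (77, 36): λ = (3·77² + 66)/(2·36) ≡ 78/72. 72⁻¹ ≡ 45 (mod 79), so λ ≡ 78·45 ≡ 34.
  x = λ² - 77 - 77 = 1156 - 154 ≡ 54; y = λ·(77 - 54) - 36 ≡ 35. → (54, 35)
add Q: (54, 35) + (77, 36). λ = (36 - 35)/(77 - 54) ≡ 1/23 mod 79. 23⁻¹ ≡ 55 (mod 79) since 23·55 = 1265 ≡ 1, so λ ≡ 55.
  x = λ² - 54 - 77 = 3025 - 131 ≡ 50; y = λ·(54 - 50) - 35 ≡ 27. → (50, 27)
double: tangent at (50, 27): λ = (3·50² + 66)/(2·27) ≡ 61/54. 54⁻¹ ≡ 60 (mod 79) since 54·60 = 3240 ≡ 1, so λ ≡ 61·60 ≡ 26.
  x = λ² - 50 - 50 = 676 - 100 ≡ 23; y = λ·(50 - 23) - 27 ≡ 43. → (23, 43)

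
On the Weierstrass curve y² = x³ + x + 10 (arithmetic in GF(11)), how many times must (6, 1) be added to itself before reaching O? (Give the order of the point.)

2P: tangent at (6, 1): λ = (3·6² + 1)/(2·1) ≡ 10/2. 2⁻¹ ≡ 6 (mod 11), so λ ≡ 10·6 ≡ 5.
  x = λ² - 6 - 6 = 25 - 12 ≡ 2; y = λ·(6 - 2) - 1 ≡ 8. → (2, 8)
3P: (2, 8) + (6, 1). λ = (1 - 8)/(6 - 2) ≡ 4/4 mod 11. 4⁻¹ ≡ 3 (mod 11), so λ ≡ 1.
  x = λ² - 2 - 6 = 1 - 8 ≡ 4; y = λ·(2 - 4) - 8 ≡ 1. → (4, 1)
4P: (4, 1) + (6, 1). λ = (1 - 1)/(6 - 4) ≡ 0/2 mod 11. 2⁻¹ ≡ 6 (mod 11), so λ ≡ 0.
  x = λ² - 4 - 6 = 0 - 10 ≡ 1; y = λ·(4 - 1) - 1 ≡ 10. → (1, 10)
5P: (1, 10) + (6, 1). λ = (1 - 10)/(6 - 1) ≡ 2/5 mod 11. 5⁻¹ ≡ 9 (mod 11), so λ ≡ 7.
  x = λ² - 1 - 6 = 49 - 7 ≡ 9; y = λ·(1 - 9) - 10 ≡ 0. → (9, 0)
6P: (9, 0) + (6, 1). λ = (1 - 0)/(6 - 9) ≡ 1/8 mod 11. 8⁻¹ ≡ 7 (mod 11), so λ ≡ 7.
  x = λ² - 9 - 6 = 49 - 15 ≡ 1; y = λ·(9 - 1) - 0 ≡ 1. → (1, 1)
7P: (1, 1) + (6, 1). λ = (1 - 1)/(6 - 1) ≡ 0/5 mod 11. 5⁻¹ ≡ 9 (mod 11), so λ ≡ 0.
  x = λ² - 1 - 6 = 0 - 7 ≡ 4; y = λ·(1 - 4) - 1 ≡ 10. → (4, 10)
8P: (4, 10) + (6, 1). λ = (1 - 10)/(6 - 4) ≡ 2/2 mod 11. 2⁻¹ ≡ 6 (mod 11), so λ ≡ 1.
  x = λ² - 4 - 6 = 1 - 10 ≡ 2; y = λ·(4 - 2) - 10 ≡ 3. → (2, 3)
9P: (2, 3) + (6, 1). λ = (1 - 3)/(6 - 2) ≡ 9/4 mod 11. 4⁻¹ ≡ 3 (mod 11) since 4·3 = 12 ≡ 1, so λ ≡ 5.
  x = λ² - 2 - 6 = 25 - 8 ≡ 6; y = λ·(2 - 6) - 3 ≡ 10. → (6, 10)
10P: (6, 10) + (6, 1): same x and y₁ ≡ -y₂, so the sum is O.
10P = O, so the order is 10.

10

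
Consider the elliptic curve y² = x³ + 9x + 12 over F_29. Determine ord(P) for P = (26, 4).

11

2P: tangent at (26, 4): λ = (3·26² + 9)/(2·4) ≡ 7/8. 8⁻¹ ≡ 11 (mod 29), so λ ≡ 7·11 ≡ 19.
  x = λ² - 26 - 26 = 361 - 52 ≡ 19; y = λ·(26 - 19) - 4 ≡ 13. → (19, 13)
3P: (19, 13) + (26, 4). λ = (4 - 13)/(26 - 19) ≡ 20/7 mod 29. 7⁻¹ ≡ 25 (mod 29) since 7·25 = 175 ≡ 1, so λ ≡ 7.
  x = λ² - 19 - 26 = 49 - 45 ≡ 4; y = λ·(19 - 4) - 13 ≡ 5. → (4, 5)
4P: (4, 5) + (26, 4). λ = (4 - 5)/(26 - 4) ≡ 28/22 mod 29. 22⁻¹ ≡ 4 (mod 29) since 22·4 = 88 ≡ 1, so λ ≡ 25.
  x = λ² - 4 - 26 = 625 - 30 ≡ 15; y = λ·(4 - 15) - 5 ≡ 10. → (15, 10)
5P: (15, 10) + (26, 4). λ = (4 - 10)/(26 - 15) ≡ 23/11 mod 29. 11⁻¹ ≡ 8 (mod 29), so λ ≡ 10.
  x = λ² - 15 - 26 = 100 - 41 ≡ 1; y = λ·(15 - 1) - 10 ≡ 14. → (1, 14)
6P: (1, 14) + (26, 4). λ = (4 - 14)/(26 - 1) ≡ 19/25 mod 29. 25⁻¹ ≡ 7 (mod 29) since 25·7 = 175 ≡ 1, so λ ≡ 17.
  x = λ² - 1 - 26 = 289 - 27 ≡ 1; y = λ·(1 - 1) - 14 ≡ 15. → (1, 15)
7P: (1, 15) + (26, 4). λ = (4 - 15)/(26 - 1) ≡ 18/25 mod 29. 25⁻¹ ≡ 7 (mod 29), so λ ≡ 10.
  x = λ² - 1 - 26 = 100 - 27 ≡ 15; y = λ·(1 - 15) - 15 ≡ 19. → (15, 19)
8P: (15, 19) + (26, 4). λ = (4 - 19)/(26 - 15) ≡ 14/11 mod 29. 11⁻¹ ≡ 8 (mod 29) since 11·8 = 88 ≡ 1, so λ ≡ 25.
  x = λ² - 15 - 26 = 625 - 41 ≡ 4; y = λ·(15 - 4) - 19 ≡ 24. → (4, 24)
9P: (4, 24) + (26, 4). λ = (4 - 24)/(26 - 4) ≡ 9/22 mod 29. 22⁻¹ ≡ 4 (mod 29) since 22·4 = 88 ≡ 1, so λ ≡ 7.
  x = λ² - 4 - 26 = 49 - 30 ≡ 19; y = λ·(4 - 19) - 24 ≡ 16. → (19, 16)
10P: (19, 16) + (26, 4). λ = (4 - 16)/(26 - 19) ≡ 17/7 mod 29. 7⁻¹ ≡ 25 (mod 29), so λ ≡ 19.
  x = λ² - 19 - 26 = 361 - 45 ≡ 26; y = λ·(19 - 26) - 16 ≡ 25. → (26, 25)
11P: (26, 25) + (26, 4): same x and y₁ ≡ -y₂, so the sum is 𝒪.
11P = 𝒪, so the order is 11.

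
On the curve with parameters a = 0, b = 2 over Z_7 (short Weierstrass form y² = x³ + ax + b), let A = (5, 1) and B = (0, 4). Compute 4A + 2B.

(3, 1)

First 4A:
Double-and-add on 4 = (100)₂. Start with A = (5, 1) for the leading 1-bit.
double: tangent at (5, 1): λ = (3·5² + 0)/(2·1) ≡ 5/2. 2⁻¹ ≡ 4 (mod 7), so λ ≡ 5·4 ≡ 6.
  x = λ² - 5 - 5 = 36 - 10 ≡ 5; y = λ·(5 - 5) - 1 ≡ 6. → (5, 6)
double: tangent at (5, 6): λ = (3·5² + 0)/(2·6) ≡ 5/5. 5⁻¹ ≡ 3 (mod 7) since 5·3 = 15 ≡ 1, so λ ≡ 5·3 ≡ 1.
  x = λ² - 5 - 5 = 1 - 10 ≡ 5; y = λ·(5 - 5) - 6 ≡ 1. → (5, 1)
4A = (5, 1).
Next 2B:
Repeated addition: build up to 2B.
2B: tangent at (0, 4): λ = (3·0² + 0)/(2·4) ≡ 0/1. 1⁻¹ ≡ 1 (mod 7) since 1·1 = 1 ≡ 1, so λ ≡ 0·1 ≡ 0.
  x = λ² - 0 - 0 = 0 - 0 ≡ 0; y = λ·(0 - 0) - 4 ≡ 3. → (0, 3)
2B = (0, 3).
Finally 4A + 2B:
(5, 1) + (0, 3). λ = (3 - 1)/(0 - 5) ≡ 2/2 mod 7. 2⁻¹ ≡ 4 (mod 7) since 2·4 = 8 ≡ 1, so λ ≡ 1.
  x = λ² - 5 - 0 = 1 - 5 ≡ 3; y = λ·(5 - 3) - 1 ≡ 1. → (3, 1)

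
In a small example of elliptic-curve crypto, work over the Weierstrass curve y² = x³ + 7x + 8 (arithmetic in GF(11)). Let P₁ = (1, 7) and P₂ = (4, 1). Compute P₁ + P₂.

(10, 0)

(1, 7) + (4, 1). λ = (1 - 7)/(4 - 1) ≡ 5/3 mod 11. 3⁻¹ ≡ 4 (mod 11) since 3·4 = 12 ≡ 1, so λ ≡ 9.
  x = λ² - 1 - 4 = 81 - 5 ≡ 10; y = λ·(1 - 10) - 7 ≡ 0. → (10, 0)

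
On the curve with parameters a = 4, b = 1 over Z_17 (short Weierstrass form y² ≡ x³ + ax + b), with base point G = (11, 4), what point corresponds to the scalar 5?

(0, 1)

Double-and-add on 5 = (101)₂. Start with G = (11, 4) for the leading 1-bit.
double: tangent at (11, 4): λ = (3·11² + 4)/(2·4) ≡ 10/8. 8⁻¹ ≡ 15 (mod 17) since 8·15 = 120 ≡ 1, so λ ≡ 10·15 ≡ 14.
  x = λ² - 11 - 11 = 196 - 22 ≡ 4; y = λ·(11 - 4) - 4 ≡ 9. → (4, 9)
double: tangent at (4, 9): λ = (3·4² + 4)/(2·9) ≡ 1/1. 1⁻¹ ≡ 1 (mod 17), so λ ≡ 1·1 ≡ 1.
  x = λ² - 4 - 4 = 1 - 8 ≡ 10; y = λ·(4 - 10) - 9 ≡ 2. → (10, 2)
add G: (10, 2) + (11, 4). λ = (4 - 2)/(11 - 10) ≡ 2/1 mod 17. 1⁻¹ ≡ 1 (mod 17), so λ ≡ 2.
  x = λ² - 10 - 11 = 4 - 21 ≡ 0; y = λ·(10 - 0) - 2 ≡ 1. → (0, 1)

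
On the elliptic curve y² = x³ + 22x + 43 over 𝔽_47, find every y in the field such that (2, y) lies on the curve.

1, 46

x³ + 22x + 43 = 95 ≡ 1 (mod 47).
Square roots of 1 mod 47: 1 and 46 (since 1² = 1 ≡ 1).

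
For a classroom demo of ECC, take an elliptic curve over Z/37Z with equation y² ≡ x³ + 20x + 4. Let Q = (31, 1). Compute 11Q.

Double-and-add on 11 = (1011)₂. Start with Q = (31, 1) for the leading 1-bit.
double: tangent at (31, 1): λ = (3·31² + 20)/(2·1) ≡ 17/2. 2⁻¹ ≡ 19 (mod 37), so λ ≡ 17·19 ≡ 27.
  x = λ² - 31 - 31 = 729 - 62 ≡ 1; y = λ·(31 - 1) - 1 ≡ 32. → (1, 32)
double: tangent at (1, 32): λ = (3·1² + 20)/(2·32) ≡ 23/27. 27⁻¹ ≡ 11 (mod 37), so λ ≡ 23·11 ≡ 31.
  x = λ² - 1 - 1 = 961 - 2 ≡ 34; y = λ·(1 - 34) - 32 ≡ 18. → (34, 18)
add Q: (34, 18) + (31, 1). λ = (1 - 18)/(31 - 34) ≡ 20/34 mod 37. 34⁻¹ ≡ 12 (mod 37), so λ ≡ 18.
  x = λ² - 34 - 31 = 324 - 65 ≡ 0; y = λ·(34 - 0) - 18 ≡ 2. → (0, 2)
double: tangent at (0, 2): λ = (3·0² + 20)/(2·2) ≡ 20/4. 4⁻¹ ≡ 28 (mod 37) since 4·28 = 112 ≡ 1, so λ ≡ 20·28 ≡ 5.
  x = λ² - 0 - 0 = 25 - 0 ≡ 25; y = λ·(0 - 25) - 2 ≡ 21. → (25, 21)
add Q: (25, 21) + (31, 1). λ = (1 - 21)/(31 - 25) ≡ 17/6 mod 37. 6⁻¹ ≡ 31 (mod 37) since 6·31 = 186 ≡ 1, so λ ≡ 9.
  x = λ² - 25 - 31 = 81 - 56 ≡ 25; y = λ·(25 - 25) - 21 ≡ 16. → (25, 16)

(25, 16)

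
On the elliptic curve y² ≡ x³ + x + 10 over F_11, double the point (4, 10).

tangent at (4, 10): λ = (3·4² + 1)/(2·10) ≡ 5/9. 9⁻¹ ≡ 5 (mod 11) since 9·5 = 45 ≡ 1, so λ ≡ 5·5 ≡ 3.
  x = λ² - 4 - 4 = 9 - 8 ≡ 1; y = λ·(4 - 1) - 10 ≡ 10. → (1, 10)

(1, 10)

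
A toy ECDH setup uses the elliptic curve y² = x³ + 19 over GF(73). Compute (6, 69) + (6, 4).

O

The two points share x = 6 and their y-coordinates satisfy 69 + 4 ≡ 0 (mod 73), so they are inverses. Their sum is O.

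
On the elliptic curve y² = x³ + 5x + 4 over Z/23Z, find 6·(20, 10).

Write P = (20, 10).
Repeated addition: build up to 6P.
2P: tangent at (20, 10): λ = (3·20² + 5)/(2·10) ≡ 9/20. 20⁻¹ ≡ 15 (mod 23) since 20·15 = 300 ≡ 1, so λ ≡ 9·15 ≡ 20.
  x = λ² - 20 - 20 = 400 - 40 ≡ 15; y = λ·(20 - 15) - 10 ≡ 21. → (15, 21)
3P: (15, 21) + (20, 10). λ = (10 - 21)/(20 - 15) ≡ 12/5 mod 23. 5⁻¹ ≡ 14 (mod 23) since 5·14 = 70 ≡ 1, so λ ≡ 7.
  x = λ² - 15 - 20 = 49 - 35 ≡ 14; y = λ·(15 - 14) - 21 ≡ 9. → (14, 9)
4P: (14, 9) + (20, 10). λ = (10 - 9)/(20 - 14) ≡ 1/6 mod 23. 6⁻¹ ≡ 4 (mod 23), so λ ≡ 4.
  x = λ² - 14 - 20 = 16 - 34 ≡ 5; y = λ·(14 - 5) - 9 ≡ 4. → (5, 4)
5P: (5, 4) + (20, 10). λ = (10 - 4)/(20 - 5) ≡ 6/15 mod 23. 15⁻¹ ≡ 20 (mod 23), so λ ≡ 5.
  x = λ² - 5 - 20 = 25 - 25 ≡ 0; y = λ·(5 - 0) - 4 ≡ 21. → (0, 21)
6P: (0, 21) + (20, 10). λ = (10 - 21)/(20 - 0) ≡ 12/20 mod 23. 20⁻¹ ≡ 15 (mod 23), so λ ≡ 19.
  x = λ² - 0 - 20 = 361 - 20 ≡ 19; y = λ·(0 - 19) - 21 ≡ 9. → (19, 9)

(19, 9)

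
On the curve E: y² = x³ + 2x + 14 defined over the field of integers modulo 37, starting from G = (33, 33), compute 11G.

(30, 8)

Repeated addition: build up to 11G.
2G: tangent at (33, 33): λ = (3·33² + 2)/(2·33) ≡ 13/29. 29⁻¹ ≡ 23 (mod 37), so λ ≡ 13·23 ≡ 3.
  x = λ² - 33 - 33 = 9 - 66 ≡ 17; y = λ·(33 - 17) - 33 ≡ 15. → (17, 15)
3G: (17, 15) + (33, 33). λ = (33 - 15)/(33 - 17) ≡ 18/16 mod 37. 16⁻¹ ≡ 7 (mod 37), so λ ≡ 15.
  x = λ² - 17 - 33 = 225 - 50 ≡ 27; y = λ·(17 - 27) - 15 ≡ 20. → (27, 20)
4G: (27, 20) + (33, 33). λ = (33 - 20)/(33 - 27) ≡ 13/6 mod 37. 6⁻¹ ≡ 31 (mod 37) since 6·31 = 186 ≡ 1, so λ ≡ 33.
  x = λ² - 27 - 33 = 1089 - 60 ≡ 30; y = λ·(27 - 30) - 20 ≡ 29. → (30, 29)
5G: (30, 29) + (33, 33). λ = (33 - 29)/(33 - 30) ≡ 4/3 mod 37. 3⁻¹ ≡ 25 (mod 37) since 3·25 = 75 ≡ 1, so λ ≡ 26.
  x = λ² - 30 - 33 = 676 - 63 ≡ 21; y = λ·(30 - 21) - 29 ≡ 20. → (21, 20)
6G: (21, 20) + (33, 33). λ = (33 - 20)/(33 - 21) ≡ 13/12 mod 37. 12⁻¹ ≡ 34 (mod 37), so λ ≡ 35.
  x = λ² - 21 - 33 = 1225 - 54 ≡ 24; y = λ·(21 - 24) - 20 ≡ 23. → (24, 23)
7G: (24, 23) + (33, 33). λ = (33 - 23)/(33 - 24) ≡ 10/9 mod 37. 9⁻¹ ≡ 33 (mod 37), so λ ≡ 34.
  x = λ² - 24 - 33 = 1156 - 57 ≡ 26; y = λ·(24 - 26) - 23 ≡ 20. → (26, 20)
8G: (26, 20) + (33, 33). λ = (33 - 20)/(33 - 26) ≡ 13/7 mod 37. 7⁻¹ ≡ 16 (mod 37) since 7·16 = 112 ≡ 1, so λ ≡ 23.
  x = λ² - 26 - 33 = 529 - 59 ≡ 26; y = λ·(26 - 26) - 20 ≡ 17. → (26, 17)
9G: (26, 17) + (33, 33). λ = (33 - 17)/(33 - 26) ≡ 16/7 mod 37. 7⁻¹ ≡ 16 (mod 37) since 7·16 = 112 ≡ 1, so λ ≡ 34.
  x = λ² - 26 - 33 = 1156 - 59 ≡ 24; y = λ·(26 - 24) - 17 ≡ 14. → (24, 14)
10G: (24, 14) + (33, 33). λ = (33 - 14)/(33 - 24) ≡ 19/9 mod 37. 9⁻¹ ≡ 33 (mod 37), so λ ≡ 35.
  x = λ² - 24 - 33 = 1225 - 57 ≡ 21; y = λ·(24 - 21) - 14 ≡ 17. → (21, 17)
11G: (21, 17) + (33, 33). λ = (33 - 17)/(33 - 21) ≡ 16/12 mod 37. 12⁻¹ ≡ 34 (mod 37) since 12·34 = 408 ≡ 1, so λ ≡ 26.
  x = λ² - 21 - 33 = 676 - 54 ≡ 30; y = λ·(21 - 30) - 17 ≡ 8. → (30, 8)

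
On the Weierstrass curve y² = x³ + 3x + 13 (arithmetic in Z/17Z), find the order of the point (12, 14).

2P: tangent at (12, 14): λ = (3·12² + 3)/(2·14) ≡ 10/11. 11⁻¹ ≡ 14 (mod 17), so λ ≡ 10·14 ≡ 4.
  x = λ² - 12 - 12 = 16 - 24 ≡ 9; y = λ·(12 - 9) - 14 ≡ 15. → (9, 15)
3P: (9, 15) + (12, 14). λ = (14 - 15)/(12 - 9) ≡ 16/3 mod 17. 3⁻¹ ≡ 6 (mod 17) since 3·6 = 18 ≡ 1, so λ ≡ 11.
  x = λ² - 9 - 12 = 121 - 21 ≡ 15; y = λ·(9 - 15) - 15 ≡ 4. → (15, 4)
4P: (15, 4) + (12, 14). λ = (14 - 4)/(12 - 15) ≡ 10/14 mod 17. 14⁻¹ ≡ 11 (mod 17), so λ ≡ 8.
  x = λ² - 15 - 12 = 64 - 27 ≡ 3; y = λ·(15 - 3) - 4 ≡ 7. → (3, 7)
5P: (3, 7) + (12, 14). λ = (14 - 7)/(12 - 3) ≡ 7/9 mod 17. 9⁻¹ ≡ 2 (mod 17) since 9·2 = 18 ≡ 1, so λ ≡ 14.
  x = λ² - 3 - 12 = 196 - 15 ≡ 11; y = λ·(3 - 11) - 7 ≡ 0. → (11, 0)
6P: (11, 0) + (12, 14). λ = (14 - 0)/(12 - 11) ≡ 14/1 mod 17. 1⁻¹ ≡ 1 (mod 17) since 1·1 = 1 ≡ 1, so λ ≡ 14.
  x = λ² - 11 - 12 = 196 - 23 ≡ 3; y = λ·(11 - 3) - 0 ≡ 10. → (3, 10)
7P: (3, 10) + (12, 14). λ = (14 - 10)/(12 - 3) ≡ 4/9 mod 17. 9⁻¹ ≡ 2 (mod 17), so λ ≡ 8.
  x = λ² - 3 - 12 = 64 - 15 ≡ 15; y = λ·(3 - 15) - 10 ≡ 13. → (15, 13)
8P: (15, 13) + (12, 14). λ = (14 - 13)/(12 - 15) ≡ 1/14 mod 17. 14⁻¹ ≡ 11 (mod 17), so λ ≡ 11.
  x = λ² - 15 - 12 = 121 - 27 ≡ 9; y = λ·(15 - 9) - 13 ≡ 2. → (9, 2)
9P: (9, 2) + (12, 14). λ = (14 - 2)/(12 - 9) ≡ 12/3 mod 17. 3⁻¹ ≡ 6 (mod 17) since 3·6 = 18 ≡ 1, so λ ≡ 4.
  x = λ² - 9 - 12 = 16 - 21 ≡ 12; y = λ·(9 - 12) - 2 ≡ 3. → (12, 3)
10P: (12, 3) + (12, 14): same x and y₁ ≡ -y₂, so the sum is O.
10P = O, so the order is 10.

10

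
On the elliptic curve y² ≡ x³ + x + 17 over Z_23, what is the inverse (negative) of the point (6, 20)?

(6, 3)

-(6, 20) = (6, -20 mod 23) = (6, 3).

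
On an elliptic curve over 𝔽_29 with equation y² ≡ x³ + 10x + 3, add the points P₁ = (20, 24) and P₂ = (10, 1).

(20, 24) + (10, 1). λ = (1 - 24)/(10 - 20) ≡ 6/19 mod 29. 19⁻¹ ≡ 26 (mod 29), so λ ≡ 11.
  x = λ² - 20 - 10 = 121 - 30 ≡ 4; y = λ·(20 - 4) - 24 ≡ 7. → (4, 7)

(4, 7)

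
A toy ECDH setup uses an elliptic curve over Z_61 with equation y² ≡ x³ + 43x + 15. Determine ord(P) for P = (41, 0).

2

2P: (41, 0) + (41, 0): same x and y₁ ≡ -y₂, so the sum is 𝒪.
2P = 𝒪, so the order is 2.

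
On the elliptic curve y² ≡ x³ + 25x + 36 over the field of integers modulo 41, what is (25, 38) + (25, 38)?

tangent at (25, 38): λ = (3·25² + 25)/(2·38) ≡ 14/35. 35⁻¹ ≡ 34 (mod 41) since 35·34 = 1190 ≡ 1, so λ ≡ 14·34 ≡ 25.
  x = λ² - 25 - 25 = 625 - 50 ≡ 1; y = λ·(25 - 1) - 38 ≡ 29. → (1, 29)

(1, 29)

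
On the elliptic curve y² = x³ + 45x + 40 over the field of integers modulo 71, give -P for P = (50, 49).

-(50, 49) = (50, -49 mod 71) = (50, 22).

(50, 22)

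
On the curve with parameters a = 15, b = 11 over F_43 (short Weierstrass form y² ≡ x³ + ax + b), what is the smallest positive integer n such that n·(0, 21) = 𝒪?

4

2P: tangent at (0, 21): λ = (3·0² + 15)/(2·21) ≡ 15/42. 42⁻¹ ≡ 42 (mod 43) since 42·42 = 1764 ≡ 1, so λ ≡ 15·42 ≡ 28.
  x = λ² - 0 - 0 = 784 - 0 ≡ 10; y = λ·(0 - 10) - 21 ≡ 0. → (10, 0)
3P: (10, 0) + (0, 21). λ = (21 - 0)/(0 - 10) ≡ 21/33 mod 43. 33⁻¹ ≡ 30 (mod 43) since 33·30 = 990 ≡ 1, so λ ≡ 28.
  x = λ² - 10 - 0 = 784 - 10 ≡ 0; y = λ·(10 - 0) - 0 ≡ 22. → (0, 22)
4P: (0, 22) + (0, 21): same x and y₁ ≡ -y₂, so the sum is 𝒪.
4P = 𝒪, so the order is 4.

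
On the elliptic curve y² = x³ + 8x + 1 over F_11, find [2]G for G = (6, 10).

(8, 7)

tangent at (6, 10): λ = (3·6² + 8)/(2·10) ≡ 6/9. 9⁻¹ ≡ 5 (mod 11), so λ ≡ 6·5 ≡ 8.
  x = λ² - 6 - 6 = 64 - 12 ≡ 8; y = λ·(6 - 8) - 10 ≡ 7. → (8, 7)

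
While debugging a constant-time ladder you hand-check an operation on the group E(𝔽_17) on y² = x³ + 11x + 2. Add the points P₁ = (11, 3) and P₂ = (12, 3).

(11, 3) + (12, 3). λ = (3 - 3)/(12 - 11) ≡ 0/1 mod 17. 1⁻¹ ≡ 1 (mod 17) since 1·1 = 1 ≡ 1, so λ ≡ 0.
  x = λ² - 11 - 12 = 0 - 23 ≡ 11; y = λ·(11 - 11) - 3 ≡ 14. → (11, 14)

(11, 14)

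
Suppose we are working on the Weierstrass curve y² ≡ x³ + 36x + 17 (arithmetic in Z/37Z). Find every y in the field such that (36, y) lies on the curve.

none

x³ + 36x + 17 = 47969 ≡ 17 (mod 37).
17 is a non-residue mod 37; no y exists.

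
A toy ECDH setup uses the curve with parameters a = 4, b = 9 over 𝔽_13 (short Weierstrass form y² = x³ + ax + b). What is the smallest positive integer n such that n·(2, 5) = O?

5

2P: tangent at (2, 5): λ = (3·2² + 4)/(2·5) ≡ 3/10. 10⁻¹ ≡ 4 (mod 13), so λ ≡ 3·4 ≡ 12.
  x = λ² - 2 - 2 = 144 - 4 ≡ 10; y = λ·(2 - 10) - 5 ≡ 3. → (10, 3)
3P: (10, 3) + (2, 5). λ = (5 - 3)/(2 - 10) ≡ 2/5 mod 13. 5⁻¹ ≡ 8 (mod 13), so λ ≡ 3.
  x = λ² - 10 - 2 = 9 - 12 ≡ 10; y = λ·(10 - 10) - 3 ≡ 10. → (10, 10)
4P: (10, 10) + (2, 5). λ = (5 - 10)/(2 - 10) ≡ 8/5 mod 13. 5⁻¹ ≡ 8 (mod 13), so λ ≡ 12.
  x = λ² - 10 - 2 = 144 - 12 ≡ 2; y = λ·(10 - 2) - 10 ≡ 8. → (2, 8)
5P: (2, 8) + (2, 5): same x and y₁ ≡ -y₂, so the sum is O.
5P = O, so the order is 5.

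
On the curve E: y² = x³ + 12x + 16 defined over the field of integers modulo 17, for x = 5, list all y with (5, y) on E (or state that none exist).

x³ + 12x + 16 = 201 ≡ 14 (mod 17).
14 is a non-residue mod 17; no y exists.

none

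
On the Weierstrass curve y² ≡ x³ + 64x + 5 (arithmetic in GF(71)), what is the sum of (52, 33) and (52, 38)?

The two points share x = 52 and their y-coordinates satisfy 33 + 38 ≡ 0 (mod 71), so they are inverses. Their sum is O.

O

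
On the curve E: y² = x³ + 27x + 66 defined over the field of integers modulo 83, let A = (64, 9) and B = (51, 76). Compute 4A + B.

First 4A:
Double-and-add on 4 = (100)₂. Start with A = (64, 9) for the leading 1-bit.
double: tangent at (64, 9): λ = (3·64² + 27)/(2·9) ≡ 31/18. 18⁻¹ ≡ 60 (mod 83), so λ ≡ 31·60 ≡ 34.
  x = λ² - 64 - 64 = 1156 - 128 ≡ 32; y = λ·(64 - 32) - 9 ≡ 0. → (32, 0)
double: (32, 0) + (32, 0): same x and y₁ ≡ -y₂, so the sum is O.
4A = O.
Finally 4A + B:
O + (51, 76) = (51, 76) (identity).

(51, 76)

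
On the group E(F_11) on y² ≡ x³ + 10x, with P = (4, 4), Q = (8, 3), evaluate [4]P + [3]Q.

(8, 3)

First 4P:
Repeated addition: build up to 4P.
2P: tangent at (4, 4): λ = (3·4² + 10)/(2·4) ≡ 3/8. 8⁻¹ ≡ 7 (mod 11), so λ ≡ 3·7 ≡ 10.
  x = λ² - 4 - 4 = 100 - 8 ≡ 4; y = λ·(4 - 4) - 4 ≡ 7. → (4, 7)
3P: (4, 7) + (4, 4): same x and y₁ ≡ -y₂, so the sum is O.
4P: O + (4, 4) = (4, 4) (identity).
4P = (4, 4).
Next 3Q:
Repeated addition: build up to 3Q.
2Q: tangent at (8, 3): λ = (3·8² + 10)/(2·3) ≡ 4/6. 6⁻¹ ≡ 2 (mod 11) since 6·2 = 12 ≡ 1, so λ ≡ 4·2 ≡ 8.
  x = λ² - 8 - 8 = 64 - 16 ≡ 4; y = λ·(8 - 4) - 3 ≡ 7. → (4, 7)
3Q: (4, 7) + (8, 3). λ = (3 - 7)/(8 - 4) ≡ 7/4 mod 11. 4⁻¹ ≡ 3 (mod 11) since 4·3 = 12 ≡ 1, so λ ≡ 10.
  x = λ² - 4 - 8 = 100 - 12 ≡ 0; y = λ·(4 - 0) - 7 ≡ 0. → (0, 0)
3Q = (0, 0).
Finally 4P + 3Q:
(4, 4) + (0, 0). λ = (0 - 4)/(0 - 4) ≡ 7/7 mod 11. 7⁻¹ ≡ 8 (mod 11) since 7·8 = 56 ≡ 1, so λ ≡ 1.
  x = λ² - 4 - 0 = 1 - 4 ≡ 8; y = λ·(4 - 8) - 4 ≡ 3. → (8, 3)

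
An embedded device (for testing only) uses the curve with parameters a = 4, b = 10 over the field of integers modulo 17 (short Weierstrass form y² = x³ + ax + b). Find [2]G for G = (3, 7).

tangent at (3, 7): λ = (3·3² + 4)/(2·7) ≡ 14/14. 14⁻¹ ≡ 11 (mod 17), so λ ≡ 14·11 ≡ 1.
  x = λ² - 3 - 3 = 1 - 6 ≡ 12; y = λ·(3 - 12) - 7 ≡ 1. → (12, 1)

(12, 1)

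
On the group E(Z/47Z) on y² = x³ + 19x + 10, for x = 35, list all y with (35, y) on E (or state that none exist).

x³ + 19x + 10 = 43550 ≡ 28 (mod 47).
Square roots of 28 mod 47: 13 and 34 (since 13² = 169 ≡ 28).

13, 34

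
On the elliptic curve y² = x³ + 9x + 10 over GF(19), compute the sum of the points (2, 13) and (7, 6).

(2, 13) + (7, 6). λ = (6 - 13)/(7 - 2) ≡ 12/5 mod 19. 5⁻¹ ≡ 4 (mod 19), so λ ≡ 10.
  x = λ² - 2 - 7 = 100 - 9 ≡ 15; y = λ·(2 - 15) - 13 ≡ 9. → (15, 9)

(15, 9)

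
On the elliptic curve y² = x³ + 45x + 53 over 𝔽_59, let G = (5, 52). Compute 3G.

Repeated addition: build up to 3G.
2G: tangent at (5, 52): λ = (3·5² + 45)/(2·52) ≡ 2/45. 45⁻¹ ≡ 21 (mod 59) since 45·21 = 945 ≡ 1, so λ ≡ 2·21 ≡ 42.
  x = λ² - 5 - 5 = 1764 - 10 ≡ 43; y = λ·(5 - 43) - 52 ≡ 4. → (43, 4)
3G: (43, 4) + (5, 52). λ = (52 - 4)/(5 - 43) ≡ 48/21 mod 59. 21⁻¹ ≡ 45 (mod 59), so λ ≡ 36.
  x = λ² - 43 - 5 = 1296 - 48 ≡ 9; y = λ·(43 - 9) - 4 ≡ 40. → (9, 40)

(9, 40)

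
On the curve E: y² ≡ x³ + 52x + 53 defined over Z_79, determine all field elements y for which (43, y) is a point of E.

x³ + 52x + 53 = 81796 ≡ 31 (mod 79).
Square roots of 31 mod 79: 30 and 49 (since 30² = 900 ≡ 31).

30, 49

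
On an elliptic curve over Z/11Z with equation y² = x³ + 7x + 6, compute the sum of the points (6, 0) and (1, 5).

(6, 0) + (1, 5). λ = (5 - 0)/(1 - 6) ≡ 5/6 mod 11. 6⁻¹ ≡ 2 (mod 11), so λ ≡ 10.
  x = λ² - 6 - 1 = 100 - 7 ≡ 5; y = λ·(6 - 5) - 0 ≡ 10. → (5, 10)

(5, 10)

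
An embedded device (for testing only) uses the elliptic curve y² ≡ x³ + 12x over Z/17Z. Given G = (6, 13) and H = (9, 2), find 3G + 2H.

First 3G:
Repeated addition: build up to 3G.
2G: tangent at (6, 13): λ = (3·6² + 12)/(2·13) ≡ 1/9. 9⁻¹ ≡ 2 (mod 17), so λ ≡ 1·2 ≡ 2.
  x = λ² - 6 - 6 = 4 - 12 ≡ 9; y = λ·(6 - 9) - 13 ≡ 15. → (9, 15)
3G: (9, 15) + (6, 13). λ = (13 - 15)/(6 - 9) ≡ 15/14 mod 17. 14⁻¹ ≡ 11 (mod 17), so λ ≡ 12.
  x = λ² - 9 - 6 = 144 - 15 ≡ 10; y = λ·(9 - 10) - 15 ≡ 7. → (10, 7)
3G = (10, 7).
Next 2H:
Repeated addition: build up to 2H.
2H: tangent at (9, 2): λ = (3·9² + 12)/(2·2) ≡ 0/4. 4⁻¹ ≡ 13 (mod 17), so λ ≡ 0·13 ≡ 0.
  x = λ² - 9 - 9 = 0 - 18 ≡ 16; y = λ·(9 - 16) - 2 ≡ 15. → (16, 15)
2H = (16, 15).
Finally 3G + 2H:
(10, 7) + (16, 15). λ = (15 - 7)/(16 - 10) ≡ 8/6 mod 17. 6⁻¹ ≡ 3 (mod 17) since 6·3 = 18 ≡ 1, so λ ≡ 7.
  x = λ² - 10 - 16 = 49 - 26 ≡ 6; y = λ·(10 - 6) - 7 ≡ 4. → (6, 4)

(6, 4)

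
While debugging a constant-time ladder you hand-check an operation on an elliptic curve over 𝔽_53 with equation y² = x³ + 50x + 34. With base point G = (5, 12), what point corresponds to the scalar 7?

(16, 1)

Double-and-add on 7 = (111)₂. Start with G = (5, 12) for the leading 1-bit.
double: tangent at (5, 12): λ = (3·5² + 50)/(2·12) ≡ 19/24. 24⁻¹ ≡ 42 (mod 53), so λ ≡ 19·42 ≡ 3.
  x = λ² - 5 - 5 = 9 - 10 ≡ 52; y = λ·(5 - 52) - 12 ≡ 6. → (52, 6)
add G: (52, 6) + (5, 12). λ = (12 - 6)/(5 - 52) ≡ 6/6 mod 53. 6⁻¹ ≡ 9 (mod 53) since 6·9 = 54 ≡ 1, so λ ≡ 1.
  x = λ² - 52 - 5 = 1 - 57 ≡ 50; y = λ·(52 - 50) - 6 ≡ 49. → (50, 49)
double: tangent at (50, 49): λ = (3·50² + 50)/(2·49) ≡ 24/45. 45⁻¹ ≡ 33 (mod 53), so λ ≡ 24·33 ≡ 50.
  x = λ² - 50 - 50 = 2500 - 100 ≡ 15; y = λ·(50 - 15) - 49 ≡ 5. → (15, 5)
add G: (15, 5) + (5, 12). λ = (12 - 5)/(5 - 15) ≡ 7/43 mod 53. 43⁻¹ ≡ 37 (mod 53) since 43·37 = 1591 ≡ 1, so λ ≡ 47.
  x = λ² - 15 - 5 = 2209 - 20 ≡ 16; y = λ·(15 - 16) - 5 ≡ 1. → (16, 1)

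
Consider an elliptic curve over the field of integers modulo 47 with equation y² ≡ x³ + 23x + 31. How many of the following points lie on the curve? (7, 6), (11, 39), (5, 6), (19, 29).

3

(7, 6): 6² ≡ 36, rhs ≡ 18 → off.
(11, 39): 39² ≡ 17, rhs ≡ 17 → on.
(5, 6): 6² ≡ 36, rhs ≡ 36 → on.
(19, 29): 29² ≡ 42, rhs ≡ 42 → on.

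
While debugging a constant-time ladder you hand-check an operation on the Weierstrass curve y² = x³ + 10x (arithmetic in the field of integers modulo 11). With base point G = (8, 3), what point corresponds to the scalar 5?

(8, 8)

Repeated addition: build up to 5G.
2G: tangent at (8, 3): λ = (3·8² + 10)/(2·3) ≡ 4/6. 6⁻¹ ≡ 2 (mod 11) since 6·2 = 12 ≡ 1, so λ ≡ 4·2 ≡ 8.
  x = λ² - 8 - 8 = 64 - 16 ≡ 4; y = λ·(8 - 4) - 3 ≡ 7. → (4, 7)
3G: (4, 7) + (8, 3). λ = (3 - 7)/(8 - 4) ≡ 7/4 mod 11. 4⁻¹ ≡ 3 (mod 11), so λ ≡ 10.
  x = λ² - 4 - 8 = 100 - 12 ≡ 0; y = λ·(4 - 0) - 7 ≡ 0. → (0, 0)
4G: (0, 0) + (8, 3). λ = (3 - 0)/(8 - 0) ≡ 3/8 mod 11. 8⁻¹ ≡ 7 (mod 11), so λ ≡ 10.
  x = λ² - 0 - 8 = 100 - 8 ≡ 4; y = λ·(0 - 4) - 0 ≡ 4. → (4, 4)
5G: (4, 4) + (8, 3). λ = (3 - 4)/(8 - 4) ≡ 10/4 mod 11. 4⁻¹ ≡ 3 (mod 11), so λ ≡ 8.
  x = λ² - 4 - 8 = 64 - 12 ≡ 8; y = λ·(4 - 8) - 4 ≡ 8. → (8, 8)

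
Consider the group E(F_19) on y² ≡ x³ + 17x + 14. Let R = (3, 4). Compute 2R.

tangent at (3, 4): λ = (3·3² + 17)/(2·4) ≡ 6/8. 8⁻¹ ≡ 12 (mod 19) since 8·12 = 96 ≡ 1, so λ ≡ 6·12 ≡ 15.
  x = λ² - 3 - 3 = 225 - 6 ≡ 10; y = λ·(3 - 10) - 4 ≡ 5. → (10, 5)

(10, 5)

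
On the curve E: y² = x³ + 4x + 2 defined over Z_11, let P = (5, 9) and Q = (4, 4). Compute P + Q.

(5, 9) + (4, 4). λ = (4 - 9)/(4 - 5) ≡ 6/10 mod 11. 10⁻¹ ≡ 10 (mod 11), so λ ≡ 5.
  x = λ² - 5 - 4 = 25 - 9 ≡ 5; y = λ·(5 - 5) - 9 ≡ 2. → (5, 2)

(5, 2)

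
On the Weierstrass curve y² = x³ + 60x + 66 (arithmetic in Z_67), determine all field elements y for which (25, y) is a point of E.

21, 46

x³ + 60x + 66 = 17191 ≡ 39 (mod 67).
Square roots of 39 mod 67: 21 and 46 (since 21² = 441 ≡ 39).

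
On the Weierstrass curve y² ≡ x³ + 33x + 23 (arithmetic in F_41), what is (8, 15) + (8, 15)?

(30, 25)

tangent at (8, 15): λ = (3·8² + 33)/(2·15) ≡ 20/30. 30⁻¹ ≡ 26 (mod 41) since 30·26 = 780 ≡ 1, so λ ≡ 20·26 ≡ 28.
  x = λ² - 8 - 8 = 784 - 16 ≡ 30; y = λ·(8 - 30) - 15 ≡ 25. → (30, 25)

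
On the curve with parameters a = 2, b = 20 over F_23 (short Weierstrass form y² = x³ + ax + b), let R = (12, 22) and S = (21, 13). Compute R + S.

(12, 22) + (21, 13). λ = (13 - 22)/(21 - 12) ≡ 14/9 mod 23. 9⁻¹ ≡ 18 (mod 23) since 9·18 = 162 ≡ 1, so λ ≡ 22.
  x = λ² - 12 - 21 = 484 - 33 ≡ 14; y = λ·(12 - 14) - 22 ≡ 3. → (14, 3)

(14, 3)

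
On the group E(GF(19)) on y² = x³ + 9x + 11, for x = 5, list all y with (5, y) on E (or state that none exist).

none

x³ + 9x + 11 = 181 ≡ 10 (mod 19).
10 is a non-residue mod 19; no y exists.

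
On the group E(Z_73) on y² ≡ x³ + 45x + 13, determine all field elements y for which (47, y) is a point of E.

x³ + 45x + 13 = 105951 ≡ 28 (mod 73).
28 is a non-residue mod 73; no y exists.

none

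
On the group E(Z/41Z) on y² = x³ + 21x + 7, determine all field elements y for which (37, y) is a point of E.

8, 33

x³ + 21x + 7 = 51437 ≡ 23 (mod 41).
Square roots of 23 mod 41: 8 and 33 (since 8² = 64 ≡ 23).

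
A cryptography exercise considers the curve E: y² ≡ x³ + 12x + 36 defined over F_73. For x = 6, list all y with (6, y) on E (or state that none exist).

x³ + 12x + 36 = 324 ≡ 32 (mod 73).
Square roots of 32 mod 73: 18 and 55 (since 18² = 324 ≡ 32).

18, 55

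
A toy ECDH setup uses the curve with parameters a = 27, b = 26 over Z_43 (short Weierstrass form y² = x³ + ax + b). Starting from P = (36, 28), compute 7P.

(18, 18)

Double-and-add on 7 = (111)₂. Start with P = (36, 28) for the leading 1-bit.
double: tangent at (36, 28): λ = (3·36² + 27)/(2·28) ≡ 2/13. 13⁻¹ ≡ 10 (mod 43), so λ ≡ 2·10 ≡ 20.
  x = λ² - 36 - 36 = 400 - 72 ≡ 27; y = λ·(36 - 27) - 28 ≡ 23. → (27, 23)
add P: (27, 23) + (36, 28). λ = (28 - 23)/(36 - 27) ≡ 5/9 mod 43. 9⁻¹ ≡ 24 (mod 43), so λ ≡ 34.
  x = λ² - 27 - 36 = 1156 - 63 ≡ 18; y = λ·(27 - 18) - 23 ≡ 25. → (18, 25)
double: tangent at (18, 25): λ = (3·18² + 27)/(2·25) ≡ 10/7. 7⁻¹ ≡ 37 (mod 43), so λ ≡ 10·37 ≡ 26.
  x = λ² - 18 - 18 = 676 - 36 ≡ 38; y = λ·(18 - 38) - 25 ≡ 14. → (38, 14)
add P: (38, 14) + (36, 28). λ = (28 - 14)/(36 - 38) ≡ 14/41 mod 43. 41⁻¹ ≡ 21 (mod 43), so λ ≡ 36.
  x = λ² - 38 - 36 = 1296 - 74 ≡ 18; y = λ·(38 - 18) - 14 ≡ 18. → (18, 18)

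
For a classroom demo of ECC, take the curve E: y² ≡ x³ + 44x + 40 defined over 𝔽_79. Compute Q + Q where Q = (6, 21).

tangent at (6, 21): λ = (3·6² + 44)/(2·21) ≡ 73/42. 42⁻¹ ≡ 32 (mod 79) since 42·32 = 1344 ≡ 1, so λ ≡ 73·32 ≡ 45.
  x = λ² - 6 - 6 = 2025 - 12 ≡ 38; y = λ·(6 - 38) - 21 ≡ 40. → (38, 40)

(38, 40)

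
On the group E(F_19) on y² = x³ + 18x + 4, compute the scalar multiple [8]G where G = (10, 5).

Double-and-add on 8 = (1000)₂. Start with G = (10, 5) for the leading 1-bit.
double: tangent at (10, 5): λ = (3·10² + 18)/(2·5) ≡ 14/10. 10⁻¹ ≡ 2 (mod 19), so λ ≡ 14·2 ≡ 9.
  x = λ² - 10 - 10 = 81 - 20 ≡ 4; y = λ·(10 - 4) - 5 ≡ 11. → (4, 11)
double: tangent at (4, 11): λ = (3·4² + 18)/(2·11) ≡ 9/3. 3⁻¹ ≡ 13 (mod 19), so λ ≡ 9·13 ≡ 3.
  x = λ² - 4 - 4 = 9 - 8 ≡ 1; y = λ·(4 - 1) - 11 ≡ 17. → (1, 17)
double: tangent at (1, 17): λ = (3·1² + 18)/(2·17) ≡ 2/15. 15⁻¹ ≡ 14 (mod 19) since 15·14 = 210 ≡ 1, so λ ≡ 2·14 ≡ 9.
  x = λ² - 1 - 1 = 81 - 2 ≡ 3; y = λ·(1 - 3) - 17 ≡ 3. → (3, 3)

(3, 3)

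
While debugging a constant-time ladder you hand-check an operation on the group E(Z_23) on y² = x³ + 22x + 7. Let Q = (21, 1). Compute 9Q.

(13, 12)

Double-and-add on 9 = (1001)₂. Start with Q = (21, 1) for the leading 1-bit.
double: tangent at (21, 1): λ = (3·21² + 22)/(2·1) ≡ 11/2. 2⁻¹ ≡ 12 (mod 23), so λ ≡ 11·12 ≡ 17.
  x = λ² - 21 - 21 = 289 - 42 ≡ 17; y = λ·(21 - 17) - 1 ≡ 21. → (17, 21)
double: tangent at (17, 21): λ = (3·17² + 22)/(2·21) ≡ 15/19. 19⁻¹ ≡ 17 (mod 23), so λ ≡ 15·17 ≡ 2.
  x = λ² - 17 - 17 = 4 - 34 ≡ 16; y = λ·(17 - 16) - 21 ≡ 4. → (16, 4)
double: tangent at (16, 4): λ = (3·16² + 22)/(2·4) ≡ 8/8. 8⁻¹ ≡ 3 (mod 23), so λ ≡ 8·3 ≡ 1.
  x = λ² - 16 - 16 = 1 - 32 ≡ 15; y = λ·(16 - 15) - 4 ≡ 20. → (15, 20)
add Q: (15, 20) + (21, 1). λ = (1 - 20)/(21 - 15) ≡ 4/6 mod 23. 6⁻¹ ≡ 4 (mod 23), so λ ≡ 16.
  x = λ² - 15 - 21 = 256 - 36 ≡ 13; y = λ·(15 - 13) - 20 ≡ 12. → (13, 12)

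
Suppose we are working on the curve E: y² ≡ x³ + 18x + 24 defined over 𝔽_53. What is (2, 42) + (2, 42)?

(11, 4)

tangent at (2, 42): λ = (3·2² + 18)/(2·42) ≡ 30/31. 31⁻¹ ≡ 12 (mod 53) since 31·12 = 372 ≡ 1, so λ ≡ 30·12 ≡ 42.
  x = λ² - 2 - 2 = 1764 - 4 ≡ 11; y = λ·(2 - 11) - 42 ≡ 4. → (11, 4)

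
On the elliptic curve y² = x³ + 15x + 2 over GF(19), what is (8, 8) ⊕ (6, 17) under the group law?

(11, 15)

(8, 8) + (6, 17). λ = (17 - 8)/(6 - 8) ≡ 9/17 mod 19. 17⁻¹ ≡ 9 (mod 19), so λ ≡ 5.
  x = λ² - 8 - 6 = 25 - 14 ≡ 11; y = λ·(8 - 11) - 8 ≡ 15. → (11, 15)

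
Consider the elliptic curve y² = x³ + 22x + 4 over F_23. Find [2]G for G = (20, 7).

(1, 2)

tangent at (20, 7): λ = (3·20² + 22)/(2·7) ≡ 3/14. 14⁻¹ ≡ 5 (mod 23), so λ ≡ 3·5 ≡ 15.
  x = λ² - 20 - 20 = 225 - 40 ≡ 1; y = λ·(20 - 1) - 7 ≡ 2. → (1, 2)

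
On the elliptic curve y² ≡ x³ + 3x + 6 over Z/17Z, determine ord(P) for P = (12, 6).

7

2P: tangent at (12, 6): λ = (3·12² + 3)/(2·6) ≡ 10/12. 12⁻¹ ≡ 10 (mod 17) since 12·10 = 120 ≡ 1, so λ ≡ 10·10 ≡ 15.
  x = λ² - 12 - 12 = 225 - 24 ≡ 14; y = λ·(12 - 14) - 6 ≡ 15. → (14, 15)
3P: (14, 15) + (12, 6). λ = (6 - 15)/(12 - 14) ≡ 8/15 mod 17. 15⁻¹ ≡ 8 (mod 17) since 15·8 = 120 ≡ 1, so λ ≡ 13.
  x = λ² - 14 - 12 = 169 - 26 ≡ 7; y = λ·(14 - 7) - 15 ≡ 8. → (7, 8)
4P: (7, 8) + (12, 6). λ = (6 - 8)/(12 - 7) ≡ 15/5 mod 17. 5⁻¹ ≡ 7 (mod 17), so λ ≡ 3.
  x = λ² - 7 - 12 = 9 - 19 ≡ 7; y = λ·(7 - 7) - 8 ≡ 9. → (7, 9)
5P: (7, 9) + (12, 6). λ = (6 - 9)/(12 - 7) ≡ 14/5 mod 17. 5⁻¹ ≡ 7 (mod 17), so λ ≡ 13.
  x = λ² - 7 - 12 = 169 - 19 ≡ 14; y = λ·(7 - 14) - 9 ≡ 2. → (14, 2)
6P: (14, 2) + (12, 6). λ = (6 - 2)/(12 - 14) ≡ 4/15 mod 17. 15⁻¹ ≡ 8 (mod 17) since 15·8 = 120 ≡ 1, so λ ≡ 15.
  x = λ² - 14 - 12 = 225 - 26 ≡ 12; y = λ·(14 - 12) - 2 ≡ 11. → (12, 11)
7P: (12, 11) + (12, 6): same x and y₁ ≡ -y₂, so the sum is 𝒪.
7P = 𝒪, so the order is 7.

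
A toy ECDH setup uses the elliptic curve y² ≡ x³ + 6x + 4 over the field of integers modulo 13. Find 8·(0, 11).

Write Q = (0, 11).
Double-and-add on 8 = (1000)₂. Start with Q = (0, 11) for the leading 1-bit.
double: tangent at (0, 11): λ = (3·0² + 6)/(2·11) ≡ 6/9. 9⁻¹ ≡ 3 (mod 13) since 9·3 = 27 ≡ 1, so λ ≡ 6·3 ≡ 5.
  x = λ² - 0 - 0 = 25 - 0 ≡ 12; y = λ·(0 - 12) - 11 ≡ 7. → (12, 7)
double: tangent at (12, 7): λ = (3·12² + 6)/(2·7) ≡ 9/1. 1⁻¹ ≡ 1 (mod 13) since 1·1 = 1 ≡ 1, so λ ≡ 9·1 ≡ 9.
  x = λ² - 12 - 12 = 81 - 24 ≡ 5; y = λ·(12 - 5) - 7 ≡ 4. → (5, 4)
double: tangent at (5, 4): λ = (3·5² + 6)/(2·4) ≡ 3/8. 8⁻¹ ≡ 5 (mod 13) since 8·5 = 40 ≡ 1, so λ ≡ 3·5 ≡ 2.
  x = λ² - 5 - 5 = 4 - 10 ≡ 7; y = λ·(5 - 7) - 4 ≡ 5. → (7, 5)

(7, 5)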